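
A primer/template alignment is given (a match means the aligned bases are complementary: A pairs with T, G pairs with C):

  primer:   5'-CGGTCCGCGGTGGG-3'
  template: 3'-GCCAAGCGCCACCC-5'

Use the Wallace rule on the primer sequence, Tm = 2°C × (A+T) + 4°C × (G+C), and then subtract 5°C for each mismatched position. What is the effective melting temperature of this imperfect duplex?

47°C

Primer base counts: A=0, T=2, G=8, C=4 → A+T=2, G+C=12
Perfect-match Tm = 2(2) + 4(12) = 4 + 48 = 52°C
Mismatches (positions where the bases are not complementary): 1 (at position 5)
Effective Tm = 52 − 1×5 = 52 − 5 = 47°C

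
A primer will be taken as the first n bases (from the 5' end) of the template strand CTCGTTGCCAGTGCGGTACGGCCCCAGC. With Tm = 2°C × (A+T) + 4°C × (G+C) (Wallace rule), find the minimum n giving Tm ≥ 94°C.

n = 28

First 27 bases: CTCGTTGCCAGTGCGGTACGGCCCCAG → Tm = 92°C (< 94°C)
First 28 bases: CTCGTTGCCAGTGCGGTACGGCCCCAGC → Tm = 96°C (≥ 94°C)
Each additional base adds 2°C (A/T) or 4°C (G/C), so Tm is non-decreasing in n; n = 28 is the first length to reach 94°C.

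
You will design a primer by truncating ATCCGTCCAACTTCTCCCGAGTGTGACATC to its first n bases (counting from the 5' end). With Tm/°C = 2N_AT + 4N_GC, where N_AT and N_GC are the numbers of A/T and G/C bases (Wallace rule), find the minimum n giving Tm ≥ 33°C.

n = 11

First 10 bases: ATCCGTCCAA → Tm = 30°C (< 33°C)
First 11 bases: ATCCGTCCAAC → Tm = 34°C (≥ 33°C)
Each additional base adds 2°C (A/T) or 4°C (G/C), so Tm is non-decreasing in n; n = 11 is the first length to reach 33°C.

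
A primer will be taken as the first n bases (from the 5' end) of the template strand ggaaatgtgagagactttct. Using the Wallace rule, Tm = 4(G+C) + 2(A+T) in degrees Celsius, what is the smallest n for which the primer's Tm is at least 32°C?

First 10 bases: GGAAATGTGA → Tm = 28°C (< 32°C)
First 11 bases: GGAAATGTGAG → Tm = 32°C (≥ 32°C)
Since every base adds ≥2°C, Tm only increases with n, so the threshold is first crossed at n = 11.

n = 11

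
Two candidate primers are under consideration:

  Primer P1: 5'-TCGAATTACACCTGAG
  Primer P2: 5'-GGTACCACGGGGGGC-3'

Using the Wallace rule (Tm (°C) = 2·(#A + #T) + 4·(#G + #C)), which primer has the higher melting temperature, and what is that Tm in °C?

Primer P1: A+T=9, G+C=7 → Tm = 2(9)+4(7) = 46°C
Primer P2: A+T=3, G+C=12 → Tm = 2(3)+4(12) = 54°C
46°C vs 54°C → primer P2 is higher.

Primer P2, 54°C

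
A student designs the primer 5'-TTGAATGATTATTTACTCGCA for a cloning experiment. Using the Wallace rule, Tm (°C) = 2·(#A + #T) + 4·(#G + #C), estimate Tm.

54°C

Counting bases: G=3, T=9, A=6, C=3
So N_AT = 15 and N_GC = 6.
Tm = 2(15) + 4(6) = 30 + 24 = 54°C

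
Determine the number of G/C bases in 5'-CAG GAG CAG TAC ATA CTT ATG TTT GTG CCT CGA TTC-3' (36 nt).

16

Counting bases: C=8, T=12, G=8, A=8
Total G or C: 8 + 8 = 16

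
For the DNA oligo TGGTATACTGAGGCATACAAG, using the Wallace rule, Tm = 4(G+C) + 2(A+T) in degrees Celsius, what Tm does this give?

Counting bases: A=7, G=6, T=5, C=3
AT pairs contribute 12, GC pairs contribute 9.
Tm = 2(12) + 4(9) = 24 + 36 = 60°C

60°C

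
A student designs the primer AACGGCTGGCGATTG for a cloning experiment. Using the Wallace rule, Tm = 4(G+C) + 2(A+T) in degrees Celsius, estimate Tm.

Scanning the sequence gives G=6, T=3, C=3, A=3.
So N_AT = 6 and N_GC = 9.
Tm = 2×6 + 4×9 = 48°C

48°C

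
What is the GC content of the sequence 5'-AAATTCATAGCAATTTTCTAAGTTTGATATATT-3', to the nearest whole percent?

18%

Base counts: C=3, A=12, T=15, G=3
G+C = 3 + 3 = 6 out of 33 bases
%GC = 6/33 × 100 = 18.18% ≈ 18%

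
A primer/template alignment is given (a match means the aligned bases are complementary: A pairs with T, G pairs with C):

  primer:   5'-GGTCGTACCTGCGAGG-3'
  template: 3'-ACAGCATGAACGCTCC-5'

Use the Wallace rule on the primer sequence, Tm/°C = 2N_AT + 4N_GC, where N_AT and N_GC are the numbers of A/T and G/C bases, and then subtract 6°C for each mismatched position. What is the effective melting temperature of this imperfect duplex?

42°C

Primer base counts: A=2, T=3, G=7, C=4 → A+T=5, G+C=11
Perfect-match Tm = 2(5) + 4(11) = 10 + 44 = 54°C
Mismatches (positions where the bases are not complementary): 2 (at positions 1, 9)
Effective Tm = 54 − 2×6 = 54 − 12 = 42°C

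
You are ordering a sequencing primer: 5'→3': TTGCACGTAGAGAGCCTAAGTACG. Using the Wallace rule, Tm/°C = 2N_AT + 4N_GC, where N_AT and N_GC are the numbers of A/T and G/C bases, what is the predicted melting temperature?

72°C

Counting bases: C=5, T=5, A=7, G=7
AT pairs contribute 12, GC pairs contribute 12.
Tm = 2(12) + 4(12) = 24 + 48 = 72°C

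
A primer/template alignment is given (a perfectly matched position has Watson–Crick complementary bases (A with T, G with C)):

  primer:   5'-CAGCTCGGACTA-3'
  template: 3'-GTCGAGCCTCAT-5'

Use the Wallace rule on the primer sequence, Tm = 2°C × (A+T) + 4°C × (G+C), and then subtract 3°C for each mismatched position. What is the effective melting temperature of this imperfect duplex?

Primer base counts: A=3, T=2, G=3, C=4 → A+T=5, G+C=7
Perfect-match Tm = 2(5) + 4(7) = 10 + 28 = 38°C
Mismatches (positions where the bases are not complementary): 1 (at position 10)
Effective Tm = 38 − 1×3 = 38 − 3 = 35°C

35°C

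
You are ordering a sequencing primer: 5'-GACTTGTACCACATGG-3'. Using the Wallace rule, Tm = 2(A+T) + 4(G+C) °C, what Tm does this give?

48°C

Counting bases: T=4, C=4, A=4, G=4
So N_AT = 8 and N_GC = 8.
Tm = 4·8 + 2·8 = 32 + 16 = 48°C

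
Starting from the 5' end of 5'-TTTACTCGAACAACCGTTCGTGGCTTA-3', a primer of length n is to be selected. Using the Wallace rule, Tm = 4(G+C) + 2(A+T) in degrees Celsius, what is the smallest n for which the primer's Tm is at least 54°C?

First 18 bases: TTTACTCGAACAACCGTT → Tm = 50°C (< 54°C)
First 19 bases: TTTACTCGAACAACCGTTC → Tm = 54°C (≥ 54°C)
Each additional base adds 2°C (A/T) or 4°C (G/C), so Tm is non-decreasing in n; n = 19 is the first length to reach 54°C.

n = 19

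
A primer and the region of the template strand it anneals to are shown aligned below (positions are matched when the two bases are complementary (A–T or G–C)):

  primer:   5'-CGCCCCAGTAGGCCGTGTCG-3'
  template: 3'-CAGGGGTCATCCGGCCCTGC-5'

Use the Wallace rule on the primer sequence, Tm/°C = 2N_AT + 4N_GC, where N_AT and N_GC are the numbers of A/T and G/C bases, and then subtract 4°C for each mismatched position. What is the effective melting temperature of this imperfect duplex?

Primer base counts: A=2, T=3, G=7, C=8 → A+T=5, G+C=15
Perfect-match Tm = 2(5) + 4(15) = 10 + 60 = 70°C
Mismatches (positions where the bases are not complementary): 4 (at positions 1, 2, 16, 18)
Effective Tm = 70 − 4×4 = 70 − 16 = 54°C

54°C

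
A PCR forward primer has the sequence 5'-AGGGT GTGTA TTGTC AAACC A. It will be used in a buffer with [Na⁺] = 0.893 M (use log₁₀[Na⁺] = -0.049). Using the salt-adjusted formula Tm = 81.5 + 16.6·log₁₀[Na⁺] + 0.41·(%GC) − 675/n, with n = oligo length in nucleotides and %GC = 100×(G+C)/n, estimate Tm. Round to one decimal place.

66.1°C

Length n = 21. Base counts: A=6, T=6, C=3, G=6
G+C = 9, so %GC = 9/21 × 100 = 42.857%
Salt term: 16.6 × (-0.049) = -0.813
GC term: 0.41 × 42.857 = 17.571; length term: −675/21 = −32.143
Tm = 81.5 + (-0.813) + 17.571 − 32.143 = 66.115 → 66.1°C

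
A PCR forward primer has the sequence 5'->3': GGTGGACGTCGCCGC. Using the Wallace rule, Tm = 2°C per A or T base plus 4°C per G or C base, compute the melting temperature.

Counting bases: C=5, A=1, G=7, T=2
So N_AT = 3 and N_GC = 12.
Tm = 2×3 + 4×12 = 54°C

54°C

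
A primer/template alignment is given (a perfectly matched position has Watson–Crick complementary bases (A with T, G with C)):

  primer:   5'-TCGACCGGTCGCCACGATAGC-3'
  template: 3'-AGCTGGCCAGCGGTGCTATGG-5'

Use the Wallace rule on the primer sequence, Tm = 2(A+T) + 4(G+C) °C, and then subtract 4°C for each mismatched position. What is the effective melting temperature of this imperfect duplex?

66°C

Primer base counts: A=4, T=3, G=6, C=8 → A+T=7, G+C=14
Perfect-match Tm = 2(7) + 4(14) = 14 + 56 = 70°C
Mismatches (positions where the bases are not complementary): 1 (at position 20)
Effective Tm = 70 − 1×4 = 70 − 4 = 66°C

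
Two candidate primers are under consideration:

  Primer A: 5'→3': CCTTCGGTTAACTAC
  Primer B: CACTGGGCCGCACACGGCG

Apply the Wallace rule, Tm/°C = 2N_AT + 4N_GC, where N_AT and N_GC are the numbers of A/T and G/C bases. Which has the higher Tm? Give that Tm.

Primer A: A+T=8, G+C=7 → Tm = 2(8)+4(7) = 44°C
Primer B: A+T=4, G+C=15 → Tm = 2(4)+4(15) = 68°C
44°C vs 68°C → primer B is higher.

Primer B, 68°C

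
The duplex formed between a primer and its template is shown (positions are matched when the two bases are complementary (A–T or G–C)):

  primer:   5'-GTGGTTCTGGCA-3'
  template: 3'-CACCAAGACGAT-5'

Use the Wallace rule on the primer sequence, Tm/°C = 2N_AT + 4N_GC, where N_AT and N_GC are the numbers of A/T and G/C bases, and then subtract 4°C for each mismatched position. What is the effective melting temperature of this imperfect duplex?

Primer base counts: A=1, T=4, G=5, C=2 → A+T=5, G+C=7
Perfect-match Tm = 2(5) + 4(7) = 10 + 28 = 38°C
Mismatches (positions where the bases are not complementary): 2 (at positions 10, 11)
Effective Tm = 38 − 2×4 = 38 − 8 = 30°C

30°C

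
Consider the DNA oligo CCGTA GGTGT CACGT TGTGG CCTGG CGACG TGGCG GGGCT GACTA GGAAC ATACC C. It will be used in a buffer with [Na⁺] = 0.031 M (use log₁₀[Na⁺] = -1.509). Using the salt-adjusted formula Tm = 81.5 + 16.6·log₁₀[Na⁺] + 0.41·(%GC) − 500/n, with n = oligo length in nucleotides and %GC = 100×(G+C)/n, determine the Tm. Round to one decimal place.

73.9°C

Length n = 56. Scanning the sequence gives T=11, G=21, C=15, A=9.
G+C = 36, so %GC = 36/56 × 100 = 64.286%
Salt term: 16.6 × (-1.509) = -25.049
GC term: 0.41 × 64.286 = 26.357; length term: −500/56 = −8.929
Tm = 81.5 + (-25.049) + 26.357 − 8.929 = 73.879 → 73.9°C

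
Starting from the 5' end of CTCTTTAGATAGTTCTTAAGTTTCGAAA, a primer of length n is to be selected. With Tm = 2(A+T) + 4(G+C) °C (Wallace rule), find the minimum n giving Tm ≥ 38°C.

n = 15

First 14 bases: CTCTTTAGATAGTT → Tm = 36°C (< 38°C)
First 15 bases: CTCTTTAGATAGTTC → Tm = 40°C (≥ 38°C)
Since every base adds ≥2°C, Tm only increases with n, so the threshold is first crossed at n = 15.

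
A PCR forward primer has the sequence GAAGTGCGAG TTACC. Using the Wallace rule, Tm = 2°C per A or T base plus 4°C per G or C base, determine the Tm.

A=4, C=3, T=3, G=5
AT pairs contribute 7, GC pairs contribute 8.
Tm = 2(7) + 4(8) = 14 + 32 = 46°C

46°C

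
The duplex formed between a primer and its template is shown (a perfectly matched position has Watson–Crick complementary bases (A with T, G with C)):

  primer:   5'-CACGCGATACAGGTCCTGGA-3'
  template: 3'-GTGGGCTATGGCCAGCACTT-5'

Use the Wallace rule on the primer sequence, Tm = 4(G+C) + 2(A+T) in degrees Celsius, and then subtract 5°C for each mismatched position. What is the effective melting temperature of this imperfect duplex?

Primer base counts: A=5, T=3, G=6, C=6 → A+T=8, G+C=12
Perfect-match Tm = 2(8) + 4(12) = 16 + 48 = 64°C
Mismatches (positions where the bases are not complementary): 4 (at positions 4, 11, 16, 19)
Effective Tm = 64 − 4×5 = 64 − 20 = 44°C

44°C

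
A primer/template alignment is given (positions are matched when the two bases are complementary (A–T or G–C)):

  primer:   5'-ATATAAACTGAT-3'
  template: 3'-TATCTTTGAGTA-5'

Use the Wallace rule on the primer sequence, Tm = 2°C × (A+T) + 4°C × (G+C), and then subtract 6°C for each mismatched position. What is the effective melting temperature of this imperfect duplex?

Primer base counts: A=6, T=4, G=1, C=1 → A+T=10, G+C=2
Perfect-match Tm = 2(10) + 4(2) = 20 + 8 = 28°C
Mismatches (positions where the bases are not complementary): 2 (at positions 4, 10)
Effective Tm = 28 − 2×6 = 28 − 12 = 16°C

16°C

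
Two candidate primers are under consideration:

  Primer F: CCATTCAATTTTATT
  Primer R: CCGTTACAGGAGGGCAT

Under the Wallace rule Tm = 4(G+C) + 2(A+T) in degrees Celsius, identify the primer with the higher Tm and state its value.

Primer F: A+T=12, G+C=3 → Tm = 2(12)+4(3) = 36°C
Primer R: A+T=7, G+C=10 → Tm = 2(7)+4(10) = 54°C
36°C vs 54°C → primer R is higher.

Primer R, 54°C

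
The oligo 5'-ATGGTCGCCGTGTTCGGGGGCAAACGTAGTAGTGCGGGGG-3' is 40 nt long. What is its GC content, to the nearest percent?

A=6, T=8, C=7, G=19
G+C = 19 + 7 = 26 out of 40 bases
%GC = 26/40 × 100 = 65% ≈ 65%

65%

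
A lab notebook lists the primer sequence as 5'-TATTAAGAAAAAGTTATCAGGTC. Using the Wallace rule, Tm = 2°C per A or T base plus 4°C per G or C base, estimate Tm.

Counting bases: G=4, C=2, T=7, A=10
AT pairs contribute 17, GC pairs contribute 6.
Tm = 2×17 + 4×6 = 58°C

58°C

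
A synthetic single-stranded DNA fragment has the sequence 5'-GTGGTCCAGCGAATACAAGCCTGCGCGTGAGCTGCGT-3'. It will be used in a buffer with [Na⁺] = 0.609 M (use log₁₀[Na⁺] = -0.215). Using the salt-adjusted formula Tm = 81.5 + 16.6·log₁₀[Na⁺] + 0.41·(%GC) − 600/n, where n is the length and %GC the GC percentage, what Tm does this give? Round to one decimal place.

Length n = 37. A=7, G=13, C=10, T=7
G+C = 23, so %GC = 23/37 × 100 = 62.162%
Salt term: 16.6 × (-0.215) = -3.569
GC term: 0.41 × 62.162 = 25.486; length term: −600/37 = −16.216
Tm = 81.5 + (-3.569) + 25.486 − 16.216 = 87.201 → 87.2°C

87.2°C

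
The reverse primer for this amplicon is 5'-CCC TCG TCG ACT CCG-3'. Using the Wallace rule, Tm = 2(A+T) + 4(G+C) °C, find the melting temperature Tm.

Scanning the sequence gives T=3, C=8, G=3, A=1.
A+T = 4, G+C = 11
Tm = 2×4 + 4×11 = 52°C

52°C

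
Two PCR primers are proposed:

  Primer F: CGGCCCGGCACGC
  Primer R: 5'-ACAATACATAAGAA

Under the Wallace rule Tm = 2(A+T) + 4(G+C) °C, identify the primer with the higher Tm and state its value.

Primer F, 50°C

Primer F: A+T=1, G+C=12 → Tm = 2(1)+4(12) = 50°C
Primer R: A+T=11, G+C=3 → Tm = 2(11)+4(3) = 34°C
50°C vs 34°C → primer F is higher.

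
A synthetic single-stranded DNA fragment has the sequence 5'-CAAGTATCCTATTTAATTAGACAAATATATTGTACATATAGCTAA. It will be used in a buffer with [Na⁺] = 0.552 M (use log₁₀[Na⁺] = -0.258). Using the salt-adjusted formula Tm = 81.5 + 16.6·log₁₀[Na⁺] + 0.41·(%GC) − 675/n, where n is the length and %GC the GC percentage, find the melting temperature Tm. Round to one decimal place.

Length n = 45. C=6, G=4, A=19, T=16
G+C = 10, so %GC = 10/45 × 100 = 22.222%
Salt term: 16.6 × (-0.258) = -4.283
GC term: 0.41 × 22.222 = 9.111; length term: −675/45 = −15
Tm = 81.5 + (-4.283) + 9.111 − 15 = 71.328 → 71.3°C

71.3°C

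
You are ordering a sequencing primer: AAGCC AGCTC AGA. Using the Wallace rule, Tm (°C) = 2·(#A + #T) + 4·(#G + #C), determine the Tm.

Scanning the sequence gives G=3, T=1, A=5, C=4.
So N_AT = 6 and N_GC = 7.
Tm = 4·7 + 2·6 = 28 + 12 = 40°C

40°C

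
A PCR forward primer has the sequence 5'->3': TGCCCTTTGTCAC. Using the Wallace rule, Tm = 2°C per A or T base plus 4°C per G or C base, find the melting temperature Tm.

40°C

G=2, A=1, C=5, T=5
AT pairs contribute 6, GC pairs contribute 7.
Tm = 2(6) + 4(7) = 12 + 28 = 40°C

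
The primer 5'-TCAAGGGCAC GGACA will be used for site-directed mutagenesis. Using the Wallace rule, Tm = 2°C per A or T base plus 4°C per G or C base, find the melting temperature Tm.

Counting bases: T=1, C=4, A=5, G=5
A+T = 6, G+C = 9
Tm = 2×6 + 4×9 = 48°C

48°C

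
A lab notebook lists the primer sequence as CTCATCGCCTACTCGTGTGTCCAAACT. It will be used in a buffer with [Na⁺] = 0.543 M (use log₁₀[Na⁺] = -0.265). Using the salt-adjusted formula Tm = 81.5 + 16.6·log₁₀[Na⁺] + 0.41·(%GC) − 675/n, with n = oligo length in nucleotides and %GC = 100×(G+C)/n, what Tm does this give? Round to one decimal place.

73.4°C

Length n = 27. C=10, G=4, A=5, T=8
G+C = 14, so %GC = 14/27 × 100 = 51.852%
Salt term: 16.6 × (-0.265) = -4.399
GC term: 0.41 × 51.852 = 21.259; length term: −675/27 = −25
Tm = 81.5 + (-4.399) + 21.259 − 25 = 73.36 → 73.4°C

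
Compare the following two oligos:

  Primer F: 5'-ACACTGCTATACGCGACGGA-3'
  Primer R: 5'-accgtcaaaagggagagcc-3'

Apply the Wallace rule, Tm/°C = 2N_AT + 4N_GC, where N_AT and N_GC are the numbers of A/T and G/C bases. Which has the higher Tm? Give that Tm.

Primer F, 62°C

Primer F: A+T=9, G+C=11 → Tm = 2(9)+4(11) = 62°C
Primer R: A+T=8, G+C=11 → Tm = 2(8)+4(11) = 60°C
62°C vs 60°C → primer F is higher.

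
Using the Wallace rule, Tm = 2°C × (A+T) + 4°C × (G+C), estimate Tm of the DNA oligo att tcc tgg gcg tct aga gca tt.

68°C

Counting bases: C=5, A=4, T=8, G=6
AT pairs contribute 12, GC pairs contribute 11.
Tm = 2(12) + 4(11) = 24 + 44 = 68°C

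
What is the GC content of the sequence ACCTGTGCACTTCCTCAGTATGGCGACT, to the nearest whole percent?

Scanning the sequence gives T=8, C=9, G=6, A=5.
G+C = 6 + 9 = 15 out of 28 bases
%GC = 15/28 × 100 = 53.57% ≈ 54%

54%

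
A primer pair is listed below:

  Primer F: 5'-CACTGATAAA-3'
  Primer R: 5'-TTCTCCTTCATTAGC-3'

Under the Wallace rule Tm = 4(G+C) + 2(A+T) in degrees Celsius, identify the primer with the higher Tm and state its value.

Primer F: A+T=7, G+C=3 → Tm = 2(7)+4(3) = 26°C
Primer R: A+T=9, G+C=6 → Tm = 2(9)+4(6) = 42°C
26°C vs 42°C → primer R is higher.

Primer R, 42°C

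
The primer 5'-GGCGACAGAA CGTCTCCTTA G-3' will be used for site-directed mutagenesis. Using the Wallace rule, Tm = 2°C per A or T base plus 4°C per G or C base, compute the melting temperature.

66°C

G=6, C=6, A=5, T=4
AT pairs contribute 9, GC pairs contribute 12.
Tm = 2(9) + 4(12) = 18 + 48 = 66°C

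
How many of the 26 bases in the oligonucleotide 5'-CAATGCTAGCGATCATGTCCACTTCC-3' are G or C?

Base counts: C=9, A=6, G=4, T=7
G+C = 4 + 9 = 13

13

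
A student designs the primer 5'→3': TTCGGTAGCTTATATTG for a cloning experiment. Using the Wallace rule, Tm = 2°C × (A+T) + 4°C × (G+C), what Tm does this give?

46°C

Base counts: T=8, A=3, C=2, G=4
So N_AT = 11 and N_GC = 6.
Tm = 2×11 + 4×6 = 46°C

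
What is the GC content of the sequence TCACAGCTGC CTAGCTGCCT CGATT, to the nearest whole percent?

56%

Counting bases: G=5, T=7, A=4, C=9
G+C = 5 + 9 = 14 out of 25 bases
%GC = 14/25 × 100 = 56% ≈ 56%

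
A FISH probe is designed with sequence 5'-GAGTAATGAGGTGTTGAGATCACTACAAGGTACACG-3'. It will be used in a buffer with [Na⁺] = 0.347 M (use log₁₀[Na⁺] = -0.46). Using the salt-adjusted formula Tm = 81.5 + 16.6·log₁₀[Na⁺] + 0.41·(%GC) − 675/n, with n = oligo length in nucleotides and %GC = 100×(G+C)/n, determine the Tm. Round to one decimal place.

73.3°C

Length n = 36. A=12, T=8, C=5, G=11
G+C = 16, so %GC = 16/36 × 100 = 44.444%
Salt term: 16.6 × (-0.46) = -7.636
GC term: 0.41 × 44.444 = 18.222; length term: −675/36 = −18.75
Tm = 81.5 + (-7.636) + 18.222 − 18.75 = 73.336 → 73.3°C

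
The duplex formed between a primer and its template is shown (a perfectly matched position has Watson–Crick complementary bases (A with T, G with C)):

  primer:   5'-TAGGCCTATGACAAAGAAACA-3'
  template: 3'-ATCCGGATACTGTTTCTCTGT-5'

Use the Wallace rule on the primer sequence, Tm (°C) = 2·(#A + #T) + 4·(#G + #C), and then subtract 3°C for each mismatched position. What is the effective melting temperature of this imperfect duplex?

Primer base counts: A=10, T=3, G=4, C=4 → A+T=13, G+C=8
Perfect-match Tm = 2(13) + 4(8) = 26 + 32 = 58°C
Mismatches (positions where the bases are not complementary): 1 (at position 18)
Effective Tm = 58 − 1×3 = 58 − 3 = 55°C

55°C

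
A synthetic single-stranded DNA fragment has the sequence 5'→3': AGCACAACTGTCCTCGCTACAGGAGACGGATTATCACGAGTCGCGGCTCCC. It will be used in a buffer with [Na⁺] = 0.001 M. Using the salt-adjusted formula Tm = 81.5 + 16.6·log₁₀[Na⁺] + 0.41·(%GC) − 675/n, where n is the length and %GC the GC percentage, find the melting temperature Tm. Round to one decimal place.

42.6°C

Length n = 51. Base counts: A=12, C=17, G=13, T=9
G+C = 30, so %GC = 30/51 × 100 = 58.824%
Salt term: 16.6 × (-3) = -49.8
GC term: 0.41 × 58.824 = 24.118; length term: −675/51 = −13.235
Tm = 81.5 + (-49.8) + 24.118 − 13.235 = 42.583 → 42.6°C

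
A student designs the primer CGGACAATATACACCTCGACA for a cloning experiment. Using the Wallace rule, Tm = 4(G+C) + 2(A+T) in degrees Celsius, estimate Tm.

G=3, T=3, A=8, C=7
A+T = 11, G+C = 10
Tm = 4·10 + 2·11 = 40 + 22 = 62°C

62°C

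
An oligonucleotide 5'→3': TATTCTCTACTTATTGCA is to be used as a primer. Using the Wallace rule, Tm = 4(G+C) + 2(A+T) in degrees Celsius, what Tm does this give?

46°C

G=1, A=4, T=9, C=4
AT pairs contribute 13, GC pairs contribute 5.
Tm = 4·5 + 2·13 = 20 + 26 = 46°C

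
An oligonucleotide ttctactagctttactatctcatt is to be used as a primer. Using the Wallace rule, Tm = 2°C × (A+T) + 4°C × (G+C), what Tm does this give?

62°C

T=12, C=6, A=5, G=1
AT pairs contribute 17, GC pairs contribute 7.
Tm = 2(17) + 4(7) = 34 + 28 = 62°C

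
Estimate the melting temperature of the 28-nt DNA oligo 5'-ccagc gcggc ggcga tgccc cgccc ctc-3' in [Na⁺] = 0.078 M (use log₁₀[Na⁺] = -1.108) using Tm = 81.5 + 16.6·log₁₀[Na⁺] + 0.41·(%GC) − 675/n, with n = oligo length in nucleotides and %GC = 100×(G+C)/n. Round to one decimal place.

Length n = 28. G=9, T=2, C=15, A=2
G+C = 24, so %GC = 24/28 × 100 = 85.714%
Salt term: 16.6 × (-1.108) = -18.393
GC term: 0.41 × 85.714 = 35.143; length term: −675/28 = −24.107
Tm = 81.5 + (-18.393) + 35.143 − 24.107 = 74.143 → 74.1°C

74.1°C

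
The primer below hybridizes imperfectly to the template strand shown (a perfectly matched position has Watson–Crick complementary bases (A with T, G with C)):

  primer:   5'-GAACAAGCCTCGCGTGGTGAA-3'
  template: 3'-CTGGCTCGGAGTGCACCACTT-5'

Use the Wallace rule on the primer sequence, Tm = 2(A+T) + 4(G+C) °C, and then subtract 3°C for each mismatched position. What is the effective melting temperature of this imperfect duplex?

Primer base counts: A=6, T=3, G=7, C=5 → A+T=9, G+C=12
Perfect-match Tm = 2(9) + 4(12) = 18 + 48 = 66°C
Mismatches (positions where the bases are not complementary): 3 (at positions 3, 5, 12)
Effective Tm = 66 − 3×3 = 66 − 9 = 57°C

57°C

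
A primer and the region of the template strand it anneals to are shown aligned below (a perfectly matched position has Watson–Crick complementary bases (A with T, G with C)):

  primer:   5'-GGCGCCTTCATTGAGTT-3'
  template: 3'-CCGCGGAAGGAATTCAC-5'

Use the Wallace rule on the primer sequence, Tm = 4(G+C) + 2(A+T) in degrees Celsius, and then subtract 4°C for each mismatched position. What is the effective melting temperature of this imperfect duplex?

Primer base counts: A=2, T=6, G=5, C=4 → A+T=8, G+C=9
Perfect-match Tm = 2(8) + 4(9) = 16 + 36 = 52°C
Mismatches (positions where the bases are not complementary): 3 (at positions 10, 13, 17)
Effective Tm = 52 − 3×4 = 52 − 12 = 40°C

40°C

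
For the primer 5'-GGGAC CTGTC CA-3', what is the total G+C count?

Base counts: C=4, A=2, G=4, T=2
G+C = 4 + 4 = 8

8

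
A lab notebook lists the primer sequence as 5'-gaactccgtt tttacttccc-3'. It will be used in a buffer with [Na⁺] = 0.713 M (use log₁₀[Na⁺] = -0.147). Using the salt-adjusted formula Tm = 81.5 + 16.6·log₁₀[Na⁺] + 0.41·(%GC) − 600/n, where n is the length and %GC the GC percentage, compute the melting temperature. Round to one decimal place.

Length n = 20. A=3, G=2, T=8, C=7
G+C = 9, so %GC = 9/20 × 100 = 45%
Salt term: 16.6 × (-0.147) = -2.44
GC term: 0.41 × 45 = 18.45; length term: −600/20 = −30
Tm = 81.5 + (-2.44) + 18.45 − 30 = 67.51 → 67.5°C

67.5°C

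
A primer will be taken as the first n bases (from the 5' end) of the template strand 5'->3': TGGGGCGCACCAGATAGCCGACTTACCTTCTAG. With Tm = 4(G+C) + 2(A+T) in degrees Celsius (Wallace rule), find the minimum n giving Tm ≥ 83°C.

First 25 bases: TGGGGCGCACCAGATAGCCGACTTA → Tm = 80°C (< 83°C)
First 26 bases: TGGGGCGCACCAGATAGCCGACTTAC → Tm = 84°C (≥ 83°C)
Each additional base adds 2°C (A/T) or 4°C (G/C), so Tm is non-decreasing in n; n = 26 is the first length to reach 83°C.

n = 26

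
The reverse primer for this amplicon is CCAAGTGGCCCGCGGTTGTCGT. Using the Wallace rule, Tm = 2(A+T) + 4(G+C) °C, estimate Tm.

74°C

G=8, T=5, A=2, C=7
So N_AT = 7 and N_GC = 15.
Tm = 2(7) + 4(15) = 14 + 60 = 74°C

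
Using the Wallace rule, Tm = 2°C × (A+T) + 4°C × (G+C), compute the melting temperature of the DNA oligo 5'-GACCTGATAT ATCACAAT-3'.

Counting bases: A=7, T=5, G=2, C=4
A+T = 12, G+C = 6
Tm = 4·6 + 2·12 = 24 + 24 = 48°C

48°C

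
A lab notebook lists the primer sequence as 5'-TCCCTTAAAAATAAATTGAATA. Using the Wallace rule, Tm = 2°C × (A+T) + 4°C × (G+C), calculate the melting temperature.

52°C

Scanning the sequence gives C=3, T=7, A=11, G=1.
AT pairs contribute 18, GC pairs contribute 4.
Tm = 2×18 + 4×4 = 52°C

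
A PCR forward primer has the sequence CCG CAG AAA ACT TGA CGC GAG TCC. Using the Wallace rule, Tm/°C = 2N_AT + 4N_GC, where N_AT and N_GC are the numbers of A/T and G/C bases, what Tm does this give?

T=3, C=8, G=6, A=7
AT pairs contribute 10, GC pairs contribute 14.
Tm = 4·14 + 2·10 = 56 + 20 = 76°C

76°C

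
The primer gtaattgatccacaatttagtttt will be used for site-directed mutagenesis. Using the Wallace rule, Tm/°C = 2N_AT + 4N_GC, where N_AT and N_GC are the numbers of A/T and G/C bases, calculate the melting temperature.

Scanning the sequence gives A=7, G=3, T=11, C=3.
AT pairs contribute 18, GC pairs contribute 6.
Tm = 4·6 + 2·18 = 24 + 36 = 60°C

60°C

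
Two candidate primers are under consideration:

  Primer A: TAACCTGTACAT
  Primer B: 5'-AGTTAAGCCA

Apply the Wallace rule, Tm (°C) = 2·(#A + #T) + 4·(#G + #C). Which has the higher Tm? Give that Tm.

Primer A, 32°C

Primer A: A+T=8, G+C=4 → Tm = 2(8)+4(4) = 32°C
Primer B: A+T=6, G+C=4 → Tm = 2(6)+4(4) = 28°C
32°C vs 28°C → primer A is higher.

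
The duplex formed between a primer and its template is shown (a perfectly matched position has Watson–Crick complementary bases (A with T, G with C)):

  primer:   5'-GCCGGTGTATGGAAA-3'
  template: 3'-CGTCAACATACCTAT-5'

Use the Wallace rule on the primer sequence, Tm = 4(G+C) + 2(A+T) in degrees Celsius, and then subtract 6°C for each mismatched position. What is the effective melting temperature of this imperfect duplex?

28°C

Primer base counts: A=4, T=3, G=6, C=2 → A+T=7, G+C=8
Perfect-match Tm = 2(7) + 4(8) = 14 + 32 = 46°C
Mismatches (positions where the bases are not complementary): 3 (at positions 3, 5, 14)
Effective Tm = 46 − 3×6 = 46 − 18 = 28°C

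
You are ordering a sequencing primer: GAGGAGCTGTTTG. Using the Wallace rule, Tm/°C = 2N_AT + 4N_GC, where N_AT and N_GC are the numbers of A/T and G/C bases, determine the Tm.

Counting bases: T=4, G=6, A=2, C=1
AT pairs contribute 6, GC pairs contribute 7.
Tm = 2×6 + 4×7 = 40°C

40°C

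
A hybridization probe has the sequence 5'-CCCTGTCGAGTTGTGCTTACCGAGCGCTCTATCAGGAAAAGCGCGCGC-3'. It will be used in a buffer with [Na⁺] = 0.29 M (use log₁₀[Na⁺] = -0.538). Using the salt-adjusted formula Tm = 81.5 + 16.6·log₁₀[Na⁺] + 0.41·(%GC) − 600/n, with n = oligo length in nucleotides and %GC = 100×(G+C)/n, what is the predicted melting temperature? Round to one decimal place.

84.8°C

Length n = 48. Scanning the sequence gives T=10, C=15, A=9, G=14.
G+C = 29, so %GC = 29/48 × 100 = 60.417%
Salt term: 16.6 × (-0.538) = -8.931
GC term: 0.41 × 60.417 = 24.771; length term: −600/48 = −12.5
Tm = 81.5 + (-8.931) + 24.771 − 12.5 = 84.84 → 84.8°C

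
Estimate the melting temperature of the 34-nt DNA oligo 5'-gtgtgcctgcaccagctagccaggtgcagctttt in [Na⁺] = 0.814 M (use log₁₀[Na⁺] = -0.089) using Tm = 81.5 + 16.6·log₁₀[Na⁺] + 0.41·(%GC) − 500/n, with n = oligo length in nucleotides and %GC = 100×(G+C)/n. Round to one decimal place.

Length n = 34. A=5, C=10, G=10, T=9
G+C = 20, so %GC = 20/34 × 100 = 58.824%
Salt term: 16.6 × (-0.089) = -1.477
GC term: 0.41 × 58.824 = 24.118; length term: −500/34 = −14.706
Tm = 81.5 + (-1.477) + 24.118 − 14.706 = 89.435 → 89.4°C

89.4°C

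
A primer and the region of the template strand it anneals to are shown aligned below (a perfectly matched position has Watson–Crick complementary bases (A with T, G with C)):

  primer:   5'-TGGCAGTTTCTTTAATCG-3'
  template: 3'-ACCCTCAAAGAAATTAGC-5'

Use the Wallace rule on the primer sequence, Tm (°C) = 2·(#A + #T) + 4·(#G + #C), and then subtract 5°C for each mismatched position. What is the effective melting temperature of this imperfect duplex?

Primer base counts: A=3, T=8, G=4, C=3 → A+T=11, G+C=7
Perfect-match Tm = 2(11) + 4(7) = 22 + 28 = 50°C
Mismatches (positions where the bases are not complementary): 1 (at position 4)
Effective Tm = 50 − 1×5 = 50 − 5 = 45°C

45°C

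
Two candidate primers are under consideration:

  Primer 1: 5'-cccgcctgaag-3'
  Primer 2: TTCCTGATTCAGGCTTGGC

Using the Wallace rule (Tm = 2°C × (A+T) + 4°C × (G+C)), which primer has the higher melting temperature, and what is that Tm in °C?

Primer 2, 58°C

Primer 1: A+T=3, G+C=8 → Tm = 2(3)+4(8) = 38°C
Primer 2: A+T=9, G+C=10 → Tm = 2(9)+4(10) = 58°C
38°C vs 58°C → primer 2 is higher.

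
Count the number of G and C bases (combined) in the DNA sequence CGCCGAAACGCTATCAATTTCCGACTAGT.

Scanning the sequence gives G=5, C=9, T=7, A=8.
Total G or C: 5 + 9 = 14

14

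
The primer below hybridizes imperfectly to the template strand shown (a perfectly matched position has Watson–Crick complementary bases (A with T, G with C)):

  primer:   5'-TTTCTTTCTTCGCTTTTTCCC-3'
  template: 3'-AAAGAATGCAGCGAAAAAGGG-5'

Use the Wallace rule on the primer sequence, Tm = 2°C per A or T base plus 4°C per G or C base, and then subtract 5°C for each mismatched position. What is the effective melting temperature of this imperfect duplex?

Primer base counts: A=0, T=13, G=1, C=7 → A+T=13, G+C=8
Perfect-match Tm = 2(13) + 4(8) = 26 + 32 = 58°C
Mismatches (positions where the bases are not complementary): 2 (at positions 7, 9)
Effective Tm = 58 − 2×5 = 58 − 10 = 48°C

48°C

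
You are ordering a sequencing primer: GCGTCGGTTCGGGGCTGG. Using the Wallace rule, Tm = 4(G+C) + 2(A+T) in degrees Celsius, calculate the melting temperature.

64°C

G=10, C=4, T=4, A=0
AT pairs contribute 4, GC pairs contribute 14.
Tm = 2(4) + 4(14) = 8 + 56 = 64°C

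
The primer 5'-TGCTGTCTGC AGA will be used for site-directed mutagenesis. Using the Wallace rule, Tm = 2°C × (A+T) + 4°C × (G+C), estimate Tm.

Counting bases: G=4, A=2, C=3, T=4
So N_AT = 6 and N_GC = 7.
Tm = 2×6 + 4×7 = 40°C

40°C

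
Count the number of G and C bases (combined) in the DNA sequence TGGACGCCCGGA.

9

G=5, A=2, C=4, T=1
G+C = 5 + 4 = 9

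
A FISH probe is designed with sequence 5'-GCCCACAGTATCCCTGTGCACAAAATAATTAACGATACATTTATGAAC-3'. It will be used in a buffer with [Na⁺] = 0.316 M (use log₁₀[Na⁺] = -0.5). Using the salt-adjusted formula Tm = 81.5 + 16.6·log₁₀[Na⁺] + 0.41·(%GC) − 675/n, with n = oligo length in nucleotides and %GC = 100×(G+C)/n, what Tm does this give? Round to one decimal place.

74.5°C

Length n = 48. A=18, T=12, C=12, G=6
G+C = 18, so %GC = 18/48 × 100 = 37.5%
Salt term: 16.6 × (-0.5) = -8.3
GC term: 0.41 × 37.5 = 15.375; length term: −675/48 = −14.062
Tm = 81.5 + (-8.3) + 15.375 − 14.062 = 74.513 → 74.5°C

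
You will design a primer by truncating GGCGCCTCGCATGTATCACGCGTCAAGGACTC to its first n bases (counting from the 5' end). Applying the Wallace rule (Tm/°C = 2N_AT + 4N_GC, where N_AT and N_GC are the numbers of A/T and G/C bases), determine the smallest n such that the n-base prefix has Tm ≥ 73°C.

n = 22

First 21 bases: GGCGCCTCGCATGTATCACGC → Tm = 70°C (< 73°C)
First 22 bases: GGCGCCTCGCATGTATCACGCG → Tm = 74°C (≥ 73°C)
Each additional base adds 2°C (A/T) or 4°C (G/C), so Tm is non-decreasing in n; n = 22 is the first length to reach 73°C.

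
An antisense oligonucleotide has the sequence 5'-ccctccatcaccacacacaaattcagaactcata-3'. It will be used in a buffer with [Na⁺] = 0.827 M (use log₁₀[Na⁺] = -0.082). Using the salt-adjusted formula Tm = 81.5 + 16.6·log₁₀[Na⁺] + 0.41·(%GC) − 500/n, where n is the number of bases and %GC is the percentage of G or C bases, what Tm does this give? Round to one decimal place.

Length n = 34. Counting bases: A=13, T=6, C=14, G=1
G+C = 15, so %GC = 15/34 × 100 = 44.118%
Salt term: 16.6 × (-0.082) = -1.361
GC term: 0.41 × 44.118 = 18.088; length term: −500/34 = −14.706
Tm = 81.5 + (-1.361) + 18.088 − 14.706 = 83.521 → 83.5°C

83.5°C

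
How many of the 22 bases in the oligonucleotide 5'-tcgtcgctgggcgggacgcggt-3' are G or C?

17

Scanning the sequence gives T=4, C=6, G=11, A=1.
Total G or C: 11 + 6 = 17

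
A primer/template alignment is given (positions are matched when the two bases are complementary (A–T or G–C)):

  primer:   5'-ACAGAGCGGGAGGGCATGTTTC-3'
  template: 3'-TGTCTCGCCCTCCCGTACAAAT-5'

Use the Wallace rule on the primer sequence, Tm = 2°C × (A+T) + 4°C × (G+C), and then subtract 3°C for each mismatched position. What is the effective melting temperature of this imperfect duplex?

Primer base counts: A=5, T=4, G=9, C=4 → A+T=9, G+C=13
Perfect-match Tm = 2(9) + 4(13) = 18 + 52 = 70°C
Mismatches (positions where the bases are not complementary): 1 (at position 22)
Effective Tm = 70 − 1×3 = 70 − 3 = 67°C

67°C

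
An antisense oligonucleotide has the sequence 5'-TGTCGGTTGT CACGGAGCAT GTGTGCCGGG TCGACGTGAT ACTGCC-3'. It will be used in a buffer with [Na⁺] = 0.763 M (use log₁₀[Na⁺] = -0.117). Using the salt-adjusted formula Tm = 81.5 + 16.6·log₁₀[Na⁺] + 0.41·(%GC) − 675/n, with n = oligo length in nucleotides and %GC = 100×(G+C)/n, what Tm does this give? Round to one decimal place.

89.8°C

Length n = 46. G=17, A=6, T=12, C=11
G+C = 28, so %GC = 28/46 × 100 = 60.87%
Salt term: 16.6 × (-0.117) = -1.942
GC term: 0.41 × 60.87 = 24.957; length term: −675/46 = −14.674
Tm = 81.5 + (-1.942) + 24.957 − 14.674 = 89.841 → 89.8°C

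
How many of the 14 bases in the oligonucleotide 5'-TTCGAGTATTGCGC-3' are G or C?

G=4, T=5, C=3, A=2
Total G or C: 4 + 3 = 7

7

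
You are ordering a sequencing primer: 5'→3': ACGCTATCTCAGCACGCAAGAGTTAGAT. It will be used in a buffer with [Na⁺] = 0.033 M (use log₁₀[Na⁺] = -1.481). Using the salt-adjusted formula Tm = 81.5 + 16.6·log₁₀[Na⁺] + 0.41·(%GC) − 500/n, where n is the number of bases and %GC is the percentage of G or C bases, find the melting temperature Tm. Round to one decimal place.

Length n = 28. C=7, G=6, T=6, A=9
G+C = 13, so %GC = 13/28 × 100 = 46.429%
Salt term: 16.6 × (-1.481) = -24.585
GC term: 0.41 × 46.429 = 19.036; length term: −500/28 = −17.857
Tm = 81.5 + (-24.585) + 19.036 − 17.857 = 58.094 → 58.1°C

58.1°C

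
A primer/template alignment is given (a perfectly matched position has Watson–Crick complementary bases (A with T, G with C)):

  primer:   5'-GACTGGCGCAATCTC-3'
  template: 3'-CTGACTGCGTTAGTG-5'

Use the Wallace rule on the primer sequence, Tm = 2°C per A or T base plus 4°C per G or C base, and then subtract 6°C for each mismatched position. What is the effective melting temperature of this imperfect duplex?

36°C

Primer base counts: A=3, T=3, G=4, C=5 → A+T=6, G+C=9
Perfect-match Tm = 2(6) + 4(9) = 12 + 36 = 48°C
Mismatches (positions where the bases are not complementary): 2 (at positions 6, 14)
Effective Tm = 48 − 2×6 = 48 − 12 = 36°C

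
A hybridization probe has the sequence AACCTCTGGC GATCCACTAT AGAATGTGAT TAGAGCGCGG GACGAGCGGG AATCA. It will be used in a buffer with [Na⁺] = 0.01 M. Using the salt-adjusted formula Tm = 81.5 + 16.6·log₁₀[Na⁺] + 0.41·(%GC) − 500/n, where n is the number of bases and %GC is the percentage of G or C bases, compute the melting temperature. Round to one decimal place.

60.8°C

Length n = 55. Counting bases: T=10, A=16, G=17, C=12
G+C = 29, so %GC = 29/55 × 100 = 52.727%
Salt term: 16.6 × (-2) = -33.2
GC term: 0.41 × 52.727 = 21.618; length term: −500/55 = −9.091
Tm = 81.5 + (-33.2) + 21.618 − 9.091 = 60.827 → 60.8°C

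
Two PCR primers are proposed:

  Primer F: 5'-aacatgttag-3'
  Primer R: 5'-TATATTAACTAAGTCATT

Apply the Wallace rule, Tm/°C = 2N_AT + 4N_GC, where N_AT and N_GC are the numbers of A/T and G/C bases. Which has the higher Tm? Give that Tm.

Primer F: A+T=7, G+C=3 → Tm = 2(7)+4(3) = 26°C
Primer R: A+T=15, G+C=3 → Tm = 2(15)+4(3) = 42°C
26°C vs 42°C → primer R is higher.

Primer R, 42°C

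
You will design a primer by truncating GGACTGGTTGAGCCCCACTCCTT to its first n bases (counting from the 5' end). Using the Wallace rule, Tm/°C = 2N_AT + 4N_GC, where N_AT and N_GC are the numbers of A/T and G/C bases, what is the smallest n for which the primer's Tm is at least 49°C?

n = 15

First 14 bases: GGACTGGTTGAGCC → Tm = 46°C (< 49°C)
First 15 bases: GGACTGGTTGAGCCC → Tm = 50°C (≥ 49°C)
Each additional base adds 2°C (A/T) or 4°C (G/C), so Tm is non-decreasing in n; n = 15 is the first length to reach 49°C.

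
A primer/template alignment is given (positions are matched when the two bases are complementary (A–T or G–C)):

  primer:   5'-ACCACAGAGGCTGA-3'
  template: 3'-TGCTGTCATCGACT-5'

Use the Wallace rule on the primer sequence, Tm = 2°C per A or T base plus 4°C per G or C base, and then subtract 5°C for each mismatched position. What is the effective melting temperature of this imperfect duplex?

Primer base counts: A=5, T=1, G=4, C=4 → A+T=6, G+C=8
Perfect-match Tm = 2(6) + 4(8) = 12 + 32 = 44°C
Mismatches (positions where the bases are not complementary): 3 (at positions 3, 8, 9)
Effective Tm = 44 − 3×5 = 44 − 15 = 29°C

29°C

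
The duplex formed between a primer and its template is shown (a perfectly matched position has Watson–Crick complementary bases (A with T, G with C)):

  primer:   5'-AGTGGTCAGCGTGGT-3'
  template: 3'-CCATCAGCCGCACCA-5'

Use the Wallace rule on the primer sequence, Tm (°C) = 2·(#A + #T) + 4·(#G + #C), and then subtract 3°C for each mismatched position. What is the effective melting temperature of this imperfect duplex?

39°C

Primer base counts: A=2, T=4, G=7, C=2 → A+T=6, G+C=9
Perfect-match Tm = 2(6) + 4(9) = 12 + 36 = 48°C
Mismatches (positions where the bases are not complementary): 3 (at positions 1, 4, 8)
Effective Tm = 48 − 3×3 = 48 − 9 = 39°C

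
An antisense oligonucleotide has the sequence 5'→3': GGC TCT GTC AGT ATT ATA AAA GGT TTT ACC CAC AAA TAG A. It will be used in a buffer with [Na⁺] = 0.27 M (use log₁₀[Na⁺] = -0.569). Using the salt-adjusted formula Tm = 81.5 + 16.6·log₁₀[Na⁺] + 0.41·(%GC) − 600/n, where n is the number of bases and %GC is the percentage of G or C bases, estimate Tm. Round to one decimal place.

Length n = 40. Base counts: C=7, A=14, T=12, G=7
G+C = 14, so %GC = 14/40 × 100 = 35%
Salt term: 16.6 × (-0.569) = -9.445
GC term: 0.41 × 35 = 14.35; length term: −600/40 = −15
Tm = 81.5 + (-9.445) + 14.35 − 15 = 71.405 → 71.4°C

71.4°C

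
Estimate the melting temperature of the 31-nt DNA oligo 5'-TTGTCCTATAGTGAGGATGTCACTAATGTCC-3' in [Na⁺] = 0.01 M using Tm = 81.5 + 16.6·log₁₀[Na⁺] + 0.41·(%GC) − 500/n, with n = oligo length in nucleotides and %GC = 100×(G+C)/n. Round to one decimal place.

Length n = 31. Scanning the sequence gives A=7, C=6, T=11, G=7.
G+C = 13, so %GC = 13/31 × 100 = 41.935%
Salt term: 16.6 × (-2) = -33.2
GC term: 0.41 × 41.935 = 17.193; length term: −500/31 = −16.129
Tm = 81.5 + (-33.2) + 17.193 − 16.129 = 49.364 → 49.4°C

49.4°C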